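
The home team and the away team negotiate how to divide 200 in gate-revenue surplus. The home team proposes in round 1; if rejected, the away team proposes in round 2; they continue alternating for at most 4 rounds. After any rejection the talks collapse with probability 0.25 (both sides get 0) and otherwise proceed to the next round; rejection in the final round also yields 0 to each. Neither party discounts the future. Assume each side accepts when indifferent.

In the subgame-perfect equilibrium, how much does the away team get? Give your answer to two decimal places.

121.88

Round 4 (the away team proposes): the home team will accept anything ≥ 0, so the away team offers 0 and keeps 200.
Round 3 (the home team proposes): rejecting gives the away team an expected 0.75 × 200 = 150; the home team offers that and keeps 50.
Round 2 (the away team proposes): rejecting gives the home team an expected 0.75 × 50 = 37.5, so the away team offers 37.5, keeping 162.5.
Round 1 (the home team proposes): rejecting gives the away team an expected 0.75 × 162.5 = 121.875, so the home team offers 121.875, keeping 78.125.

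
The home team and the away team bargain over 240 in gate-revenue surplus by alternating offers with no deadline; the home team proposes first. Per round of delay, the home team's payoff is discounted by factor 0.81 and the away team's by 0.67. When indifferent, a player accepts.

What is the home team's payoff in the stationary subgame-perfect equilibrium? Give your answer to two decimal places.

173.19

When the home team proposes, the away team accepts any offer worth at least 0.67 times what the away team would get by proposing next round; and vice versa.
This gives x = 240 − 0.67y and y = 240 − 0.81x, where x and y are each side's share when it proposes.
Hence (1 − 0.67·0.81)x = 240(1 − 0.67), i.e. 0.4573·x = 79.2.
x ≈ 173.1905; the away team's share is 240 − x ≈ 66.8095.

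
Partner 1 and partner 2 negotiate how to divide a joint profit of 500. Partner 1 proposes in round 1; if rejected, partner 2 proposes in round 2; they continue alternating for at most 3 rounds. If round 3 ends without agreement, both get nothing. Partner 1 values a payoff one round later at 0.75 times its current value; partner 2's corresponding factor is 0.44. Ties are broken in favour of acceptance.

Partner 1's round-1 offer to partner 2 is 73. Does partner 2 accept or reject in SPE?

Round 3 (partner 1 proposes): rejection yields 0 for partner 2; partner 1 offers 0 and keeps 500.
Round 2 (partner 2 proposes): partner 1 can get 500 next round, worth 0.75 × 500 = 375 now. Partner 2 offers 375 and keeps 500 − 375 = 125.
So by rejecting in round 1, partner 2 gets 125 next round, worth 0.44 × 125 = 55 now.
Offer 73 ≥ 55, so partner 2 accepts.

Accept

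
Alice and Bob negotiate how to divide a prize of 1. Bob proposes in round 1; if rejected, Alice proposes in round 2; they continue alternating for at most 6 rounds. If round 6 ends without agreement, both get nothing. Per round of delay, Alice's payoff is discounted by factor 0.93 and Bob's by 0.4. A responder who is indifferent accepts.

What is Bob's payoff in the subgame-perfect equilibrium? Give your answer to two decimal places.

0.11

Round 6 (Alice proposes): rejection yields 0 for Bob; Alice offers 0 and keeps 1.
Round 5 (Bob proposes): Alice can get 1 next round, worth 0.93 × 1 = 0.93 now; Bob offers that and keeps 0.07.
Round 4 (Alice proposes): Bob can get 0.07 next round, worth 0.4 × 0.07 = 0.028 now, so Alice offers 0.028, keeping 0.972.
Round 3 (Bob proposes): Alice can get 0.972 next round, worth 0.93 × 0.972 = 0.90396 now; Bob offers that and keeps 0.09604.
Round 2 (Alice proposes): Bob can get 0.09604 next round, worth 0.4 × 0.09604 = 0.038416 now. Alice offers 0.038416 and keeps 1 − 0.038416 = 0.961584.
Round 1 (Bob proposes): Alice can get 0.961584 next round, worth 0.93 × 0.961584 = 0.89427312 now, so Bob offers 0.89427312, keeping 0.10572688.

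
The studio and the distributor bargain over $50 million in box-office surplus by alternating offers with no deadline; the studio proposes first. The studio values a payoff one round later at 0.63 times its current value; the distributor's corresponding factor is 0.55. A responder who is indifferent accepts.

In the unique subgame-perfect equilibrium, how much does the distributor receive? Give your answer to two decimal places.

15.57

In a stationary SPE each proposer offers the other exactly their discounted continuation value.
If the studio keeps x when proposing and the distributor keeps y when proposing, then x = 50 − 0.55y and y = 50 − 0.63x.
Solving: x = 50(1 − 0.55) / (1 − 0.63·0.55) = 22.5 / 0.6535 ≈ 34.4300.
The distributor gets 50 − 34.4300 ≈ 15.5700.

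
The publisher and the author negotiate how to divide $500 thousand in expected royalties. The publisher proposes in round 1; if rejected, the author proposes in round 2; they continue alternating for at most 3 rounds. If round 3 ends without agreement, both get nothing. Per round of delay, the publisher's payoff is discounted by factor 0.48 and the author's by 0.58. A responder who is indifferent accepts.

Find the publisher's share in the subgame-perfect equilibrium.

349.2

Round 3 (the publisher proposes): the author will accept anything ≥ 0, so the publisher offers 0 and keeps 500.
Round 2 (the author proposes): the publisher can get 500 next round, worth 0.48 × 500 = 240 now, so the author offers 240, keeping 260.
Round 1 (the publisher proposes): the author can get 260 next round, worth 0.58 × 260 = 150.8 now. The publisher offers 150.8 and keeps 500 − 150.8 = 349.2.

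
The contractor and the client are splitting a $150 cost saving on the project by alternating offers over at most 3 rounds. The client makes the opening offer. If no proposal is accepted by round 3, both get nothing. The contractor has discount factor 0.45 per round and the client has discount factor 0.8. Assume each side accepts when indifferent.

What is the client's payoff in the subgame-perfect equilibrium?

Round 3 (the client proposes): rejection yields 0 for the contractor; the client offers 0 and keeps 150.
Round 2 (the contractor proposes): the client can get 150 next round, worth 0.8 × 150 = 120 now; the contractor offers that and keeps 30.
Round 1 (the client proposes): the contractor can get 30 next round, worth 0.45 × 30 = 13.5 now; the client offers that and keeps 136.5.

136.5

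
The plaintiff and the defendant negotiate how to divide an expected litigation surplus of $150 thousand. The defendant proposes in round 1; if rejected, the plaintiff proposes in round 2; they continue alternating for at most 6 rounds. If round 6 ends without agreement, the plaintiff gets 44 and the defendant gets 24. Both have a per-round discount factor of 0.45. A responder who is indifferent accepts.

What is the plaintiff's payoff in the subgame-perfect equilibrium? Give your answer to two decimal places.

46.97

Round 6 (the plaintiff proposes): the defendant gets 24 if talks fail, so the plaintiff offers 24 and keeps 126.
Round 5 (the defendant proposes): the plaintiff can get 126 next round, worth 0.45 × 126 = 56.7 now. The defendant offers 56.7 and keeps 150 − 56.7 = 93.3.
Round 4 (the plaintiff proposes): the defendant can get 93.3 next round, worth 0.45 × 93.3 = 41.985 now. The plaintiff offers 41.985 and keeps 150 − 41.985 = 108.015.
Round 3 (the defendant proposes): the plaintiff can get 108.015 next round, worth 0.45 × 108.015 = 48.60675 now, so the defendant offers 48.60675, keeping 101.39325.
Round 2 (the plaintiff proposes): the defendant can get 101.39325 next round, worth 0.45 × 101.39325 = 45.6269625 now. The plaintiff offers 45.6269625 and keeps 150 − 45.6269625 = 104.3730375.
Round 1 (the defendant proposes): the plaintiff can get 104.3730375 next round, worth 0.45 × 104.3730375 = 46.967866875 now, so the defendant offers 46.967866875, keeping 103.032133125.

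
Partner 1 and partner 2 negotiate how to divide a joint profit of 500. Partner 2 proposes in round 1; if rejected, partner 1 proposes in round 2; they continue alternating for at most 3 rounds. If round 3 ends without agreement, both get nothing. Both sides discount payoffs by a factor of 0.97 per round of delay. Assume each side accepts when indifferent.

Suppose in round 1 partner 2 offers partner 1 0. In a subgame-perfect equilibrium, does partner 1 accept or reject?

Reject

Round 3 (partner 2 proposes): rejection yields 0 for partner 1; partner 2 offers 0 and keeps 500.
Round 2 (partner 1 proposes): partner 2 can get 500 next round, worth 0.97 × 500 = 485 now; partner 1 offers that and keeps 15.
So by rejecting in round 1, partner 1 gets 15 next round, worth 0.97 × 15 = 14.55 now.
Offer 0 < 14.55, so partner 1 rejects.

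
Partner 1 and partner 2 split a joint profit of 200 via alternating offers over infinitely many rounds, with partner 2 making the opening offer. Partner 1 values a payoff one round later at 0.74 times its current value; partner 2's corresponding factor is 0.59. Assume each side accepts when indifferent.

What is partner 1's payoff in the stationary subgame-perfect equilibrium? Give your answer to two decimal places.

107.70

Let x be partner 2's share when partner 2 proposes and y be partner 1's share when partner 1 proposes.
Partner 1 accepts iff offered ≥ 0.74·y, so x = 200 − 0.74y. Symmetrically y = 200 − 0.59x.
Substituting: x = 200 − 0.74(200 − 0.59x), giving x(1 − 0.59·0.74) = 200(1 − 0.74).
So x = 200 × 0.26 / 0.5634 ≈ 92.2968, and partner 1 receives 200 − x ≈ 107.7032.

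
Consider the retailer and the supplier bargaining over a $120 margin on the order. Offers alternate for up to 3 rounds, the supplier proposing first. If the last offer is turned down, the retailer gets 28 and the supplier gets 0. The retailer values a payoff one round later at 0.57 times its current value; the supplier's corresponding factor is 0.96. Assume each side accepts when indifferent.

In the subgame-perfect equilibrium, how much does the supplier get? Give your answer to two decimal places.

Round 3 (the supplier proposes): the retailer gets 28 if talks fail, so the supplier offers 28 and keeps 92.
Round 2 (the retailer proposes): the supplier can get 92 next round, worth 0.96 × 92 = 88.32 now. The retailer offers 88.32 and keeps 120 − 88.32 = 31.68.
Round 1 (the supplier proposes): the retailer can get 31.68 next round, worth 0.57 × 31.68 = 18.0576 now. The supplier offers 18.0576 and keeps 120 − 18.0576 = 101.9424.

101.94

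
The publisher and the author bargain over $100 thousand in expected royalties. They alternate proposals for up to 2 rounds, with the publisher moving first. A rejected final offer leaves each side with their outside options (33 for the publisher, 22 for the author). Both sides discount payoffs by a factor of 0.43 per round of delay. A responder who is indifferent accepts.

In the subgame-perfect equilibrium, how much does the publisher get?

Round 2 (the author proposes): the publisher gets 33 if talks fail, so the author offers 33 and keeps 67.
Round 1 (the publisher proposes): the author can get 67 next round, worth 0.43 × 67 = 28.81 now; the publisher offers that and keeps 71.19.

71.19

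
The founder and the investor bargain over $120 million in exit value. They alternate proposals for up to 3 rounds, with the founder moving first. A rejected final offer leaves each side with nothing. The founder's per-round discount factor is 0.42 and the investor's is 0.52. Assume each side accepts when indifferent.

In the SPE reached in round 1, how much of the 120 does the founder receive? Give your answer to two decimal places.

83.81

By backward induction:
Round 3 (the founder proposes): rejection yields 0 for the investor; the founder offers 0 and keeps 120.
Round 2 (the investor proposes): the founder can get 120 next round, worth 0.42 × 120 = 50.4 now, so the investor offers 50.4, keeping 69.6.
Round 1 (the founder proposes): the investor can get 69.6 next round, worth 0.52 × 69.6 = 36.192 now, so the founder offers 36.192, keeping 83.808.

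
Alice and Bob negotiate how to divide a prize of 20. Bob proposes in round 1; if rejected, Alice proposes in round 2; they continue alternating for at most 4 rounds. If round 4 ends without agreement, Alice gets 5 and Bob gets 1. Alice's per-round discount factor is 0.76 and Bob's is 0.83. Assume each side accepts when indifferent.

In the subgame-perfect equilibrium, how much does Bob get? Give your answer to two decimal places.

Work backward from the last round.
Round 4 (Alice proposes): Bob gets 1 if talks fail, so Alice offers 1 and keeps 19.
Round 3 (Bob proposes): Alice can get 19 next round, worth 0.76 × 19 = 14.44 now, so Bob offers 14.44, keeping 5.56.
Round 2 (Alice proposes): Bob can get 5.56 next round, worth 0.83 × 5.56 = 4.6148 now; Alice offers that and keeps 15.3852.
Round 1 (Bob proposes): Alice can get 15.3852 next round, worth 0.76 × 15.3852 = 11.692752 now. Bob offers 11.692752 and keeps 20 − 11.692752 = 8.307248.

8.31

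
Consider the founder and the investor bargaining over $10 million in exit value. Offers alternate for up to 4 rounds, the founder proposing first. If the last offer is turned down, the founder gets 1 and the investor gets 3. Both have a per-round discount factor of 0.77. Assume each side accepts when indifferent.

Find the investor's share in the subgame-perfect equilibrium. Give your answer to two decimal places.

Round 4 (the investor proposes): the founder gets 1 if talks fail, so the investor offers 1 and keeps 9.
Round 3 (the founder proposes): the investor can get 9 next round, worth 0.77 × 9 = 6.93 now. The founder offers 6.93 and keeps 10 − 6.93 = 3.07.
Round 2 (the investor proposes): the founder can get 3.07 next round, worth 0.77 × 3.07 = 2.3639 now. The investor offers 2.3639 and keeps 10 − 2.3639 = 7.6361.
Round 1 (the founder proposes): the investor can get 7.6361 next round, worth 0.77 × 7.6361 = 5.879797 now. The founder offers 5.879797 and keeps 10 − 5.879797 = 4.120203.

5.88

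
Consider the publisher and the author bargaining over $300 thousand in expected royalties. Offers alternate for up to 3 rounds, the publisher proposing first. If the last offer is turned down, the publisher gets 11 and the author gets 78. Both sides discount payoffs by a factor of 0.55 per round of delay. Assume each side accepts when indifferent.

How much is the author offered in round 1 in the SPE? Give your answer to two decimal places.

97.85

By backward induction:
Round 3 (the publisher proposes): the author gets 78 if talks fail, so the publisher offers 78 and keeps 222.
Round 2 (the author proposes): the publisher can get 222 next round, worth 0.55 × 222 = 122.1 now; the author offers that and keeps 177.9.
Round 1 (the publisher proposes): the author can get 177.9 next round, worth 0.55 × 177.9 = 97.845 now, so the publisher offers 97.845, keeping 202.155.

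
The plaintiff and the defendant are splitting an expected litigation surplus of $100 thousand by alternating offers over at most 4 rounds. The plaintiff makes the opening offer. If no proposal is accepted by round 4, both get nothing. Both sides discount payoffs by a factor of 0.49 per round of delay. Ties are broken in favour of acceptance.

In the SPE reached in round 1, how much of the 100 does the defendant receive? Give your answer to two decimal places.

36.75

Round 4 (the defendant proposes): the plaintiff will accept anything ≥ 0, so the defendant offers 0 and keeps 100.
Round 3 (the plaintiff proposes): the defendant can get 100 next round, worth 0.49 × 100 = 49 now; the plaintiff offers that and keeps 51.
Round 2 (the defendant proposes): the plaintiff can get 51 next round, worth 0.49 × 51 = 24.99 now; the defendant offers that and keeps 75.01.
Round 1 (the plaintiff proposes): the defendant can get 75.01 next round, worth 0.49 × 75.01 = 36.7549 now; the plaintiff offers that and keeps 63.2451.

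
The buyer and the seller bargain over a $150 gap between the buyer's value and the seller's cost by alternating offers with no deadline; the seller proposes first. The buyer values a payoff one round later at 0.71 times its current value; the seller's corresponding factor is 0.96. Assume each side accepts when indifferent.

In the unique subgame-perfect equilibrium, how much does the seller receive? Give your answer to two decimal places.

Let x be the seller's share when the seller proposes and y be the buyer's share when the buyer proposes.
The buyer accepts iff offered ≥ 0.71·y, so x = 150 − 0.71y. Symmetrically y = 150 − 0.96x.
Substituting: x = 150 − 0.71(150 − 0.96x), giving x(1 − 0.96·0.71) = 150(1 − 0.71).
So x = 150 × 0.29 / 0.3184 ≈ 136.6206, and the buyer receives 150 − x ≈ 13.3794.

136.62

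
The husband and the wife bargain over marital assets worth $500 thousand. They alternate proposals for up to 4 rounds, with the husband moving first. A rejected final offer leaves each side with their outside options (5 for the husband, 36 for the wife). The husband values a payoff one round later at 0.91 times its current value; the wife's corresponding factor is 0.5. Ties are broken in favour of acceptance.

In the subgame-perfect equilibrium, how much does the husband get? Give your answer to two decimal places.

364.89

Solve by backward induction from round 4.
Round 4 (the wife proposes): the husband gets 5 if talks fail, so the wife offers 5 and keeps 495.
Round 3 (the husband proposes): the wife can get 495 next round, worth 0.5 × 495 = 247.5 now. The husband offers 247.5 and keeps 500 − 247.5 = 252.5.
Round 2 (the wife proposes): the husband can get 252.5 next round, worth 0.91 × 252.5 = 229.775 now. The wife offers 229.775 and keeps 500 − 229.775 = 270.225.
Round 1 (the husband proposes): the wife can get 270.225 next round, worth 0.5 × 270.225 = 135.1125 now. The husband offers 135.1125 and keeps 500 − 135.1125 = 364.8875.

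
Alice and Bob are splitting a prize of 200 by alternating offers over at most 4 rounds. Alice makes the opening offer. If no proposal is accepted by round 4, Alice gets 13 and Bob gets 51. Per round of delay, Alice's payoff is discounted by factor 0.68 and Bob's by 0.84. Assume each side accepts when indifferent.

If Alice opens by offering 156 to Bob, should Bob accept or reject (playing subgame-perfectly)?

Round 4 (Bob proposes): Alice gets 13 if talks fail, so Bob offers 13 and keeps 187.
Round 3 (Alice proposes): Bob can get 187 next round, worth 0.84 × 187 = 157.08 now; Alice offers that and keeps 42.92.
Round 2 (Bob proposes): Alice can get 42.92 next round, worth 0.68 × 42.92 = 29.1856 now. Bob offers 29.1856 and keeps 200 − 29.1856 = 170.8144.
So by rejecting in round 1, Bob gets 170.8144 next round, worth 0.84 × 170.8144 = 143.484096 now.
Offer 156 ≥ 143.484096, so Bob accepts.

Accept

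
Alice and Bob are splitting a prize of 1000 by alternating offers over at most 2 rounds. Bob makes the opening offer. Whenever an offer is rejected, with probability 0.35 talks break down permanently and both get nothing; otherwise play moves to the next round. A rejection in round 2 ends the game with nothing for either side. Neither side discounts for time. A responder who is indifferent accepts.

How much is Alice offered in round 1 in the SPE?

650

By backward induction:
Round 2 (Alice proposes): rejection yields 0 for Bob; Alice offers 0 and keeps 1000.
Round 1 (Bob proposes): rejecting gives Alice an expected 0.65 × 1000 = 650, so Bob offers 650, keeping 350.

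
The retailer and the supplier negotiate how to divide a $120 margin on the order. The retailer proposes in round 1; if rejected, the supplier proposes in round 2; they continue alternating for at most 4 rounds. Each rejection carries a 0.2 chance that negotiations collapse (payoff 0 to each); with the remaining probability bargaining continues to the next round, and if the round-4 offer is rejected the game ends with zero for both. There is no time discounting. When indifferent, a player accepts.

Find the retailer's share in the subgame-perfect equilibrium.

Round 4 (the supplier proposes): rejection yields 0 for the retailer; the supplier offers 0 and keeps 120.
Round 3 (the retailer proposes): rejecting gives the supplier an expected 0.8 × 120 = 96; the retailer offers that and keeps 24.
Round 2 (the supplier proposes): rejecting gives the retailer an expected 0.8 × 24 = 19.2, so the supplier offers 19.2, keeping 100.8.
Round 1 (the retailer proposes): rejecting gives the supplier an expected 0.8 × 100.8 = 80.64. The retailer offers 80.64 and keeps 120 − 80.64 = 39.36.

39.36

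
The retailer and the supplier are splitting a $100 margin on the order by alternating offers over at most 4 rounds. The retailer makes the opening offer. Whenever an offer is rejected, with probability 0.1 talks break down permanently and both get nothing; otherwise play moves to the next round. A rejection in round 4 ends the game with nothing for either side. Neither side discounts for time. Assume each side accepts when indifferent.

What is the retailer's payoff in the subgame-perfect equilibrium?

By backward induction:
Round 4 (the supplier proposes): rejection yields 0 for the retailer; the supplier offers 0 and keeps 100.
Round 3 (the retailer proposes): rejecting gives the supplier an expected 0.9 × 100 = 90. The retailer offers 90 and keeps 100 − 90 = 10.
Round 2 (the supplier proposes): rejecting gives the retailer an expected 0.9 × 10 = 9. The supplier offers 9 and keeps 100 − 9 = 91.
Round 1 (the retailer proposes): rejecting gives the supplier an expected 0.9 × 91 = 81.9. The retailer offers 81.9 and keeps 100 − 81.9 = 18.1.

18.1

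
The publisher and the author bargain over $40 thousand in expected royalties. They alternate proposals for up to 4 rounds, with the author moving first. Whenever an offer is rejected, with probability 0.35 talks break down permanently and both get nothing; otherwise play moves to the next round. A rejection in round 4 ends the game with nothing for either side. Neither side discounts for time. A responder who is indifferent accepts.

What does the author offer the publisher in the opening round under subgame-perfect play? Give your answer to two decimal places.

20.09

Round 4 (the publisher proposes): rejection yields 0 for the author; the publisher offers 0 and keeps 40.
Round 3 (the author proposes): rejecting gives the publisher an expected 0.65 × 40 = 26. The author offers 26 and keeps 40 − 26 = 14.
Round 2 (the publisher proposes): rejecting gives the author an expected 0.65 × 14 = 9.1. The publisher offers 9.1 and keeps 40 − 9.1 = 30.9.
Round 1 (the author proposes): rejecting gives the publisher an expected 0.65 × 30.9 = 20.085; the author offers that and keeps 19.915.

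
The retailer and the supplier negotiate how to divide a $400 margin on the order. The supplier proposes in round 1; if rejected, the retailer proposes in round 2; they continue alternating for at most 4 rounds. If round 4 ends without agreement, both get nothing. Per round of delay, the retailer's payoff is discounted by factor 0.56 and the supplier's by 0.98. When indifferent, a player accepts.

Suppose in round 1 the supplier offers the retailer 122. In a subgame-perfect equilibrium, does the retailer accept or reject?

Round 4 (the retailer proposes): rejection yields 0 for the supplier; the retailer offers 0 and keeps 400.
Round 3 (the supplier proposes): the retailer can get 400 next round, worth 0.56 × 400 = 224 now; the supplier offers that and keeps 176.
Round 2 (the retailer proposes): the supplier can get 176 next round, worth 0.98 × 176 = 172.48 now; the retailer offers that and keeps 227.52.
So by rejecting in round 1, the retailer gets 227.52 next round, worth 0.56 × 227.52 = 127.4112 now.
Offer 122 < 127.4112, so the retailer rejects.

Reject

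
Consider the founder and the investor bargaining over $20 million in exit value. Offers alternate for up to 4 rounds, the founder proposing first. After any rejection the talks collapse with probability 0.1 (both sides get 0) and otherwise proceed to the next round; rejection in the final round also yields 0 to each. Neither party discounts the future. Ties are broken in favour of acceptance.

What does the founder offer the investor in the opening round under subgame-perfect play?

Round 4 (the investor proposes): the founder will accept anything ≥ 0, so the investor offers 0 and keeps 20.
Round 3 (the founder proposes): rejecting gives the investor an expected 0.9 × 20 = 18; the founder offers that and keeps 2.
Round 2 (the investor proposes): rejecting gives the founder an expected 0.9 × 2 = 1.8, so the investor offers 1.8, keeping 18.2.
Round 1 (the founder proposes): rejecting gives the investor an expected 0.9 × 18.2 = 16.38. The founder offers 16.38 and keeps 20 − 16.38 = 3.62.

16.38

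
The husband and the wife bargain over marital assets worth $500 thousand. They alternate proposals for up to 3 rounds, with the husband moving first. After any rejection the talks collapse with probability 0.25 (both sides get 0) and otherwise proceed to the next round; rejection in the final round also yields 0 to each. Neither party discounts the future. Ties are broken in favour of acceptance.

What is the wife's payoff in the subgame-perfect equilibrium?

93.75

By backward induction:
Round 3 (the husband proposes): rejection yields 0 for the wife; the husband offers 0 and keeps 500.
Round 2 (the wife proposes): rejecting gives the husband an expected 0.75 × 500 = 375, so the wife offers 375, keeping 125.
Round 1 (the husband proposes): rejecting gives the wife an expected 0.75 × 125 = 93.75. The husband offers 93.75 and keeps 500 − 93.75 = 406.25.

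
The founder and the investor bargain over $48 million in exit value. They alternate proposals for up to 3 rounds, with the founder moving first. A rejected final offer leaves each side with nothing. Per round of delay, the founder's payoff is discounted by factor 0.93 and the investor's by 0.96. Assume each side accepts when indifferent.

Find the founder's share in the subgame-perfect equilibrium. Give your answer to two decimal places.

44.77

Round 3 (the founder proposes): the investor will accept anything ≥ 0, so the founder offers 0 and keeps 48.
Round 2 (the investor proposes): the founder can get 48 next round, worth 0.93 × 48 = 44.64 now, so the investor offers 44.64, keeping 3.36.
Round 1 (the founder proposes): the investor can get 3.36 next round, worth 0.96 × 3.36 = 3.2256 now, so the founder offers 3.2256, keeping 44.7744.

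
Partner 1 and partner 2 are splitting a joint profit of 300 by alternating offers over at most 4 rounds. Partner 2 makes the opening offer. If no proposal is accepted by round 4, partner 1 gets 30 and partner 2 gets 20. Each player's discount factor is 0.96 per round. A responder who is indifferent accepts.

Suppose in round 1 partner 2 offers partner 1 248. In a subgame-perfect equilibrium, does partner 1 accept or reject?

Round 4 (partner 1 proposes): partner 2 gets 20 if talks fail, so partner 1 offers 20 and keeps 280.
Round 3 (partner 2 proposes): partner 1 can get 280 next round, worth 0.96 × 280 = 268.8 now, so partner 2 offers 268.8, keeping 31.2.
Round 2 (partner 1 proposes): partner 2 can get 31.2 next round, worth 0.96 × 31.2 = 29.952 now. Partner 1 offers 29.952 and keeps 300 − 29.952 = 270.048.
So by rejecting in round 1, partner 1 gets 270.048 next round, worth 0.96 × 270.048 = 259.24608 now.
Offer 248 < 259.24608, so partner 1 rejects.

Reject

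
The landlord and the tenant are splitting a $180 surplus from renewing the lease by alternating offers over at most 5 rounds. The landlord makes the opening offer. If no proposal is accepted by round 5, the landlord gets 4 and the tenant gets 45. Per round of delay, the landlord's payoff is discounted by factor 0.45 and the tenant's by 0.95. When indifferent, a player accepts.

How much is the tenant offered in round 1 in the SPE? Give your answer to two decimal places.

Round 5 (the landlord proposes): the tenant gets 45 if talks fail, so the landlord offers 45 and keeps 135.
Round 4 (the tenant proposes): the landlord can get 135 next round, worth 0.45 × 135 = 60.75 now; the tenant offers that and keeps 119.25.
Round 3 (the landlord proposes): the tenant can get 119.25 next round, worth 0.95 × 119.25 = 113.2875 now. The landlord offers 113.2875 and keeps 180 − 113.2875 = 66.7125.
Round 2 (the tenant proposes): the landlord can get 66.7125 next round, worth 0.45 × 66.7125 = 30.020625 now. The tenant offers 30.020625 and keeps 180 − 30.020625 = 149.979375.
Round 1 (the landlord proposes): the tenant can get 149.979375 next round, worth 0.95 × 149.979375 = 142.48040625 now, so the landlord offers 142.48040625, keeping 37.51959375.

142.48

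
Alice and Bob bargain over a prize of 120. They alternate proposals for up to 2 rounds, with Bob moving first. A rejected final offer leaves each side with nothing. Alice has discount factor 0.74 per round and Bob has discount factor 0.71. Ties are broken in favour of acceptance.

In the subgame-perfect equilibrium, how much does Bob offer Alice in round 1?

Round 2 (Alice proposes): Bob will accept anything ≥ 0, so Alice offers 0 and keeps 120.
Round 1 (Bob proposes): Alice can get 120 next round, worth 0.74 × 120 = 88.8 now. Bob offers 88.8 and keeps 120 − 88.8 = 31.2.

88.8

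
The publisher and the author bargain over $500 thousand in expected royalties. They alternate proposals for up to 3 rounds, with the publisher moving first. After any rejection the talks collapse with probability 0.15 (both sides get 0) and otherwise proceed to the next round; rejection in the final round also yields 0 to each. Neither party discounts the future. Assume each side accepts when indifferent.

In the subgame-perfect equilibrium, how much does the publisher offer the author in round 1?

63.75

Round 3 (the publisher proposes): the author will accept anything ≥ 0, so the publisher offers 0 and keeps 500.
Round 2 (the author proposes): rejecting gives the publisher an expected 0.85 × 500 = 425; the author offers that and keeps 75.
Round 1 (the publisher proposes): rejecting gives the author an expected 0.85 × 75 = 63.75. The publisher offers 63.75 and keeps 500 − 63.75 = 436.25.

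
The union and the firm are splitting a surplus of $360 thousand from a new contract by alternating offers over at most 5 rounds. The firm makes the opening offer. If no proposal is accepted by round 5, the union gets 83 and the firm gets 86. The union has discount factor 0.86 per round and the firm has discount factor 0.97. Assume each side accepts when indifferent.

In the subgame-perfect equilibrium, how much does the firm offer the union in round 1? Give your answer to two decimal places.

Round 5 (the firm proposes): the union gets 83 if talks fail, so the firm offers 83 and keeps 277.
Round 4 (the union proposes): the firm can get 277 next round, worth 0.97 × 277 = 268.69 now, so the union offers 268.69, keeping 91.31.
Round 3 (the firm proposes): the union can get 91.31 next round, worth 0.86 × 91.31 = 78.5266 now. The firm offers 78.5266 and keeps 360 − 78.5266 = 281.4734.
Round 2 (the union proposes): the firm can get 281.4734 next round, worth 0.97 × 281.4734 = 273.029198 now; the union offers that and keeps 86.970802.
Round 1 (the firm proposes): the union can get 86.970802 next round, worth 0.86 × 86.970802 = 74.79488972 now; the firm offers that and keeps 285.20511028.

74.79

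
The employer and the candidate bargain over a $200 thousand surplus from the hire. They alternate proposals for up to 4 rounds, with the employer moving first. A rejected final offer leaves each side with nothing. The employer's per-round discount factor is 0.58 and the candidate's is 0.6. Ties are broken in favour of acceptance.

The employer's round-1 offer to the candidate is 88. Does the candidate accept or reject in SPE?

Round 4 (the candidate proposes): rejection yields 0 for the employer; the candidate offers 0 and keeps 200.
Round 3 (the employer proposes): the candidate can get 200 next round, worth 0.6 × 200 = 120 now, so the employer offers 120, keeping 80.
Round 2 (the candidate proposes): the employer can get 80 next round, worth 0.58 × 80 = 46.4 now, so the candidate offers 46.4, keeping 153.6.
So by rejecting in round 1, the candidate gets 153.6 next round, worth 0.6 × 153.6 = 92.16 now.
Offer 88 < 92.16, so the candidate rejects.

Reject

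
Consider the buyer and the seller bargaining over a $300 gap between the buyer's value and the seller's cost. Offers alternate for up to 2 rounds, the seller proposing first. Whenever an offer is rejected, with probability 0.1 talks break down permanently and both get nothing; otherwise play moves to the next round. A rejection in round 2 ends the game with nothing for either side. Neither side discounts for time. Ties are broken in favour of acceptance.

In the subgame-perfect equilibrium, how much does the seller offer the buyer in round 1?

270

By backward induction:
Round 2 (the buyer proposes): the seller will accept anything ≥ 0, so the buyer offers 0 and keeps 300.
Round 1 (the seller proposes): rejecting gives the buyer an expected 0.9 × 300 = 270. The seller offers 270 and keeps 300 − 270 = 30.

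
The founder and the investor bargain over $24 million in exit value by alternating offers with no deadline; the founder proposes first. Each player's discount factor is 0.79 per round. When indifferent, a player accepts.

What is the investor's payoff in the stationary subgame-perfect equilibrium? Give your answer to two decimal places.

When the founder proposes, the investor accepts any offer worth at least 0.79 times what the investor would get by proposing next round; and vice versa.
This gives x = 24 − 0.79y and y = 24 − 0.79x, where x and y are each side's share when it proposes.
Hence (1 − 0.79·0.79)x = 24(1 − 0.79), i.e. 0.3759·x = 5.04.
x ≈ 13.4078; the investor's share is 24 − x ≈ 10.5922.

10.59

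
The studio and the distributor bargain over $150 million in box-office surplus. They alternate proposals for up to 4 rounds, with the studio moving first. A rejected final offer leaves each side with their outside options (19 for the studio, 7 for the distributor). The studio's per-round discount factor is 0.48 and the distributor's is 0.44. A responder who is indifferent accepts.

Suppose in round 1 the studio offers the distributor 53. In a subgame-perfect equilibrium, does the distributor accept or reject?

Round 4 (the distributor proposes): the studio gets 19 if talks fail, so the distributor offers 19 and keeps 131.
Round 3 (the studio proposes): the distributor can get 131 next round, worth 0.44 × 131 = 57.64 now, so the studio offers 57.64, keeping 92.36.
Round 2 (the distributor proposes): the studio can get 92.36 next round, worth 0.48 × 92.36 = 44.3328 now, so the distributor offers 44.3328, keeping 105.6672.
So by rejecting in round 1, the distributor gets 105.6672 next round, worth 0.44 × 105.6672 = 46.493568 now.
Offer 53 ≥ 46.493568, so the distributor accepts.

Accept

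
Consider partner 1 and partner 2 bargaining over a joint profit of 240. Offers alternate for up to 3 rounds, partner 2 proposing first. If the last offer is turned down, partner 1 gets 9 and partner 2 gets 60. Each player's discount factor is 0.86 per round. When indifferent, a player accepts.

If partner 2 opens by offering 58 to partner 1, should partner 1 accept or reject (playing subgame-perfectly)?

Work out partner 1's continuation value if the offer is rejected.
Round 3 (partner 2 proposes): partner 1 gets 9 if talks fail, so partner 2 offers 9 and keeps 231.
Round 2 (partner 1 proposes): partner 2 can get 231 next round, worth 0.86 × 231 = 198.66 now; partner 1 offers that and keeps 41.34.
So by rejecting in round 1, partner 1 gets 41.34 next round, worth 0.86 × 41.34 = 35.5524 now.
Offer 58 ≥ 35.5524, so partner 1 accepts.

Accept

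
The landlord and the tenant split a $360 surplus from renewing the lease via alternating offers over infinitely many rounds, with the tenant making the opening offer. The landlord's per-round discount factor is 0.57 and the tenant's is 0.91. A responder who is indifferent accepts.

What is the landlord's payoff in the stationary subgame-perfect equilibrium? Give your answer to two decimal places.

Let x be the tenant's share when the tenant proposes and y be the landlord's share when the landlord proposes.
The landlord accepts iff offered ≥ 0.57·y, so x = 360 − 0.57y. Symmetrically y = 360 − 0.91x.
Substituting: x = 360 − 0.57(360 − 0.91x), giving x(1 − 0.91·0.57) = 360(1 − 0.57).
So x = 360 × 0.43 / 0.4813 ≈ 321.6289, and the landlord receives 360 − x ≈ 38.3711.

38.37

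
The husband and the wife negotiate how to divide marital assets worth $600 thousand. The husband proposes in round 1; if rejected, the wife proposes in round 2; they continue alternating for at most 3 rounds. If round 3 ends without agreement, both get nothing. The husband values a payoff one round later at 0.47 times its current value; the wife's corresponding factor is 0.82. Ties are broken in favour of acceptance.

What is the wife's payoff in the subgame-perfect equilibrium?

Work backward from the last round.
Round 3 (the husband proposes): the wife will accept anything ≥ 0, so the husband offers 0 and keeps 600.
Round 2 (the wife proposes): the husband can get 600 next round, worth 0.47 × 600 = 282 now; the wife offers that and keeps 318.
Round 1 (the husband proposes): the wife can get 318 next round, worth 0.82 × 318 = 260.76 now; the husband offers that and keeps 339.24.

260.76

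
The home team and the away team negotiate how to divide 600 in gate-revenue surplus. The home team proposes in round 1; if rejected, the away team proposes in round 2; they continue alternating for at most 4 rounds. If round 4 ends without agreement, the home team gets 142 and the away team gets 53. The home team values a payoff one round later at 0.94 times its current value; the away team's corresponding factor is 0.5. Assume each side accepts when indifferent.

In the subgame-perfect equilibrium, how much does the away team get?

125.63

Round 4 (the away team proposes): the home team gets 142 if talks fail, so the away team offers 142 and keeps 458.
Round 3 (the home team proposes): the away team can get 458 next round, worth 0.5 × 458 = 229 now. The home team offers 229 and keeps 600 − 229 = 371.
Round 2 (the away team proposes): the home team can get 371 next round, worth 0.94 × 371 = 348.74 now, so the away team offers 348.74, keeping 251.26.
Round 1 (the home team proposes): the away team can get 251.26 next round, worth 0.5 × 251.26 = 125.63 now; the home team offers that and keeps 474.37.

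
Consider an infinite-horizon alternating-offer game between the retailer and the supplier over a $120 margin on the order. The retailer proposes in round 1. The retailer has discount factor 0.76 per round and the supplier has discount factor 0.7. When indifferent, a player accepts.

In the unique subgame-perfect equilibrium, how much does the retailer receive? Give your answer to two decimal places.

76.92

When the retailer proposes, the supplier accepts any offer worth at least 0.7 times what the supplier would get by proposing next round; and vice versa.
This gives x = 120 − 0.7y and y = 120 − 0.76x, where x and y are each side's share when it proposes.
Hence (1 − 0.7·0.76)x = 120(1 − 0.7), i.e. 0.468·x = 36.
x ≈ 76.9231; the supplier's share is 120 − x ≈ 43.0769.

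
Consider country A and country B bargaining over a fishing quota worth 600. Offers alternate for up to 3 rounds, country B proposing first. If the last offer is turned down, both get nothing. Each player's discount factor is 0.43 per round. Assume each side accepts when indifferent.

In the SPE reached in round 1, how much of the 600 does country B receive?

Round 3 (country B proposes): country A will accept anything ≥ 0, so country B offers 0 and keeps 600.
Round 2 (country A proposes): country B can get 600 next round, worth 0.43 × 600 = 258 now, so country A offers 258, keeping 342.
Round 1 (country B proposes): country A can get 342 next round, worth 0.43 × 342 = 147.06 now, so country B offers 147.06, keeping 452.94.

452.94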